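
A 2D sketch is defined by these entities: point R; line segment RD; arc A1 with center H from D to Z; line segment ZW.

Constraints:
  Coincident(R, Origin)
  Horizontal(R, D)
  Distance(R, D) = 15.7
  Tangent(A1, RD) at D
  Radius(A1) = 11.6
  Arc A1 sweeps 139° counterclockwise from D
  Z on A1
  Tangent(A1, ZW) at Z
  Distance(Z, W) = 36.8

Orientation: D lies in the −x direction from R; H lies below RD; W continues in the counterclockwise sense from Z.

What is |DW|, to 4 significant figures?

48.85

R is at the origin; RD is horizontal with |RD| = 15.7 and D on the −x side, so D = (-15.70, 0.000). The tangent condition forces HD to be normal to RD, so H = D + (0, -11.6) = (-15.70, -11.60). On A1, D sits at bearing 90° from H; a 139° counterclockwise sweep puts Z at bearing 229°, so Z = H + 11.6·(cos 229°, sin 229°) = (-23.31, -20.35). Tangency of A1 to ZW means the radius HZ is perpendicular to ZW, so ZW runs along (−sin 229°, cos 229°); with |ZW| = 36.8, W = (4.463, -44.50). Then |DW| = |W − D| = 48.85.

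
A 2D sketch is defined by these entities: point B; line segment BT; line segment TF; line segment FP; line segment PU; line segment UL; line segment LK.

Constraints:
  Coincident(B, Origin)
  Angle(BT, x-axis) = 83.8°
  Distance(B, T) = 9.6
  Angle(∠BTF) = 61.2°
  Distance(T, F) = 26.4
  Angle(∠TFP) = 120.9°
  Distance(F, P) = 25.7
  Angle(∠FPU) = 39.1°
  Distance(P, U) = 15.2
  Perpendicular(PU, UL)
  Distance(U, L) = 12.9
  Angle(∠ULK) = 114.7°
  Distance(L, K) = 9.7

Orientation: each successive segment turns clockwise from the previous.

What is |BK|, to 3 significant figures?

35.1

PU ⟂ UL, so UL runs at 35.0°; with |UL| = 12.9, L = (22.7, -11.4). ∠ULK = 114.7° gives LK at -30.3° from the x-axis; with |LK| = 9.7, K = (31.0, -16.3). Then |BK| = |K − B| = 35.1.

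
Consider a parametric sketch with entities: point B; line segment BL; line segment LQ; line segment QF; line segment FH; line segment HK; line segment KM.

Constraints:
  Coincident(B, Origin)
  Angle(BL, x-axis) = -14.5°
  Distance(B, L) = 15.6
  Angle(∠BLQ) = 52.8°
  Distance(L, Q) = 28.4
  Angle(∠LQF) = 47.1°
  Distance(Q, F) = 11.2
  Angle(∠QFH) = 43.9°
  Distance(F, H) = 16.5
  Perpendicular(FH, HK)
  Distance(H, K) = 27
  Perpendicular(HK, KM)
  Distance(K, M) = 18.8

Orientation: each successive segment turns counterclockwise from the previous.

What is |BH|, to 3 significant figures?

23.5

B is at the origin; BL runs at -14.5° with length 15.6, so L = (15.1, -3.91). ∠BLQ = 52.8° gives LQ at 113° from the x-axis; with |LQ| = 28.4, Q = (4.14, 22.3). ∠LQF = 47.1° gives QF at -114° from the x-axis; with |QF| = 11.2, F = (-0.483, 12.1). ∠QFH = 43.9° gives FH at 21.7° from the x-axis; with |FH| = 16.5, H = (14.8, 18.2). Then |BH| = |H − B| = 23.5.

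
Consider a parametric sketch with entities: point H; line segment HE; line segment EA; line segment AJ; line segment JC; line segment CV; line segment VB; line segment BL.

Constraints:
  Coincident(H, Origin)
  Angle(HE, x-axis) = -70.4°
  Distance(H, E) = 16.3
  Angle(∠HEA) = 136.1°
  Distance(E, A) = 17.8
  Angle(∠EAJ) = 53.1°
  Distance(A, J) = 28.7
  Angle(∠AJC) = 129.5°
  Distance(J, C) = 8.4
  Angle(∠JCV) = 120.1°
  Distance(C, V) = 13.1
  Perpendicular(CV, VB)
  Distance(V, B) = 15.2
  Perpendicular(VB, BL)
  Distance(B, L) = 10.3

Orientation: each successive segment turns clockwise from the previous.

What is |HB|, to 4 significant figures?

12.03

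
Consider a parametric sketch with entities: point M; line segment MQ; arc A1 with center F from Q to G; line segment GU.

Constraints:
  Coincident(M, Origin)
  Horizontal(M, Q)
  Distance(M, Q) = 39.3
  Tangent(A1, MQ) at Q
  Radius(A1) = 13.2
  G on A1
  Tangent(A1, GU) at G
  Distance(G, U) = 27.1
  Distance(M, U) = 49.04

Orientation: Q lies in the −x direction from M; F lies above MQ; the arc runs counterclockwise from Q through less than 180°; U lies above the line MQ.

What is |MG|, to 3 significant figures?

29.5

M is at the origin; MQ is horizontal with |MQ| = 39.3 and Q on the −x side, so Q = (-39.3, 0.00). Since A1 is tangent to MQ there, FQ ⟂ MQ, so F = Q + (0, 13.2) = (-39.3, 13.2). Since FG ⟂ GU (tangency), |FU| = √(13.2² + 27.1²) = 30.1 regardless of where G sits on A1. So U lies on both circle(M, 49.04) and circle(F, 30.1); the above-MQ intersection is U = (-27.2, 40.8). G is the foot of the tangent from U: G = (-26.1, 13.7).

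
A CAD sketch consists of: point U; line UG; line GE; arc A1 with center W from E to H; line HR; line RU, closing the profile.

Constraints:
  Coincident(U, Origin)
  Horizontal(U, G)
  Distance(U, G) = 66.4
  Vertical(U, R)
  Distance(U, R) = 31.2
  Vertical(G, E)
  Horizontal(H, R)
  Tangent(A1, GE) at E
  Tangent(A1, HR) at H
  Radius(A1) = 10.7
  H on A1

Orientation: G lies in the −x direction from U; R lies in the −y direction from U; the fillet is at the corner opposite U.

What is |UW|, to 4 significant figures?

59.35

U is at the origin; UG is horizontal with |UG| = 66.4 and G on the −x side, so G = (-66.40, 0.000). U and R share the same x with |UR| = 31.2 and R on the −y side, so R = (0.000, -31.20). The virtual corner opposite U is at (-66.40, -31.20). A1 meets GE tangentially, so WE is at right angles to GE and since A1 is tangent to HR there, WH ⟂ HR, with radius 10.7, so the center W sits 10.7 in from both sides at W = (-55.70, -20.50). Then |UW| = |W − U| = 59.35.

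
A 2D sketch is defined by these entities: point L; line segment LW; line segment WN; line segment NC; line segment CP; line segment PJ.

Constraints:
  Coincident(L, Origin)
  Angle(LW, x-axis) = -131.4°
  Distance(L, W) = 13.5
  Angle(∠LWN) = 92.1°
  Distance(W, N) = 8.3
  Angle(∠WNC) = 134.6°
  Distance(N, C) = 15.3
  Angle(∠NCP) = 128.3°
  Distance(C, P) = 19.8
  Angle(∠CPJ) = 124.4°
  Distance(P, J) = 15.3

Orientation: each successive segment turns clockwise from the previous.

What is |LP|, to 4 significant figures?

24.14

L is at the origin; LW runs at -131.4° with length 13.5, so W = (-8.928, -10.13). ∠LWN = 92.1° gives WN at 140.7° from the x-axis; with |WN| = 8.3, N = (-15.35, -4.869). ∠WNC = 134.6° gives NC at 95.30° from the x-axis; with |NC| = 15.3, C = (-16.76, 10.37). ∠NCP = 128.3° gives CP at 43.60° from the x-axis; with |CP| = 19.8, P = (-2.425, 24.02). Then |LP| = |P − L| = 24.14.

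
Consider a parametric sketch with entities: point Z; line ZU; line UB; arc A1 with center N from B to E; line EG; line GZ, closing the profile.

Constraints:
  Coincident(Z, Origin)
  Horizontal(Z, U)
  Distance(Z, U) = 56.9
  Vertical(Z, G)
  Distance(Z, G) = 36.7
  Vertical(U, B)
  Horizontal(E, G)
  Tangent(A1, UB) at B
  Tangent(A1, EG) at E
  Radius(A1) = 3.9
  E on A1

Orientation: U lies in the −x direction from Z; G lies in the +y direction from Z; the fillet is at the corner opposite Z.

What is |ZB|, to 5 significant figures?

65.677

Z is at the origin; ZU is horizontal with |ZU| = 56.9 and U on the −x side, so U = (-56.900, 0.0000). ZG is vertical with |ZG| = 36.7 and G on the +y side, so G = (0.0000, 36.700). The virtual corner opposite Z is at (-56.900, 36.700). Tangency of A1 to UB means the radius NB is perpendicular to UB and tangency of A1 to EG means the radius NE is perpendicular to EG, with radius 3.9, so the center N sits 3.9 in from both sides at N = (-53.000, 32.800). That places the tangent points at B = (-56.900, 32.800) on UB and E = (-53.000, 36.700) on EG. Then |ZB| = |B − Z| = 65.677.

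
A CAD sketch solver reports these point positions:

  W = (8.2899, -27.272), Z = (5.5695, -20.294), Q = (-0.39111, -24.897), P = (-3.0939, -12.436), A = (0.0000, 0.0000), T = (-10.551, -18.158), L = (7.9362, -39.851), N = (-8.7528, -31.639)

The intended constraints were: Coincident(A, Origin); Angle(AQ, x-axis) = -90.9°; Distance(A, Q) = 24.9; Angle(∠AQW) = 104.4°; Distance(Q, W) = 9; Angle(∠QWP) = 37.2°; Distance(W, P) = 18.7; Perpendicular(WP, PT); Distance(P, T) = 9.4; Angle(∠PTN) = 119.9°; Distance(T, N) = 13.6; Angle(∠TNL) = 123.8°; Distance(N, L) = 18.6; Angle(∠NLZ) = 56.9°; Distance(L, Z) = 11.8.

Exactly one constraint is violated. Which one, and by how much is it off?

Distance(L, Z) = 11.8 — off by 7.90.

A = (0.00, 0.00) ✓; AQ at -90.90° ✓; |AQ| = 24.90 ✓; ∠AQW = 104.4° ✓; |QW| = 9.000 ✓; ∠QWP = 37.20° ✓; |WP| = 18.70 ✓; ∠(WP, PT) = 90.00° ✓; |PT| = 9.399 ✓; ∠PTN = 119.9° ✓; |TN| = 13.60 ✓; ∠TNL = 123.8° ✓; |NL| = 18.60 ✓; ∠NLZ = 56.90° ✓; |LZ| = 19.70 ✗.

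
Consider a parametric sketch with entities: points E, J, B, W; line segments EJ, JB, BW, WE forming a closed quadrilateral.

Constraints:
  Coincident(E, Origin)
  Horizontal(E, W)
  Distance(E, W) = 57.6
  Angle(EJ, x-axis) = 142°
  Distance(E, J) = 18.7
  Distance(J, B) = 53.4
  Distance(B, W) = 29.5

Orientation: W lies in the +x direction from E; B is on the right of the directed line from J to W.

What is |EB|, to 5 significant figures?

35.042

E is at the origin; EW is horizontal with |EW| = 57.6 and W in +x, so W = (57.6, 0). EJ runs at 142.0° with |EJ| = 18.7, so J = (-14.736, 11.513). B is determined by |JB| = 53.4 and |BW| = 29.5 together: it lies at the intersection of circle(J, 53.4) and circle(W, 29.5). With |JW| = 73.246, the foot of the radical line on JW is 50.148 from J and the perpendicular offset is √(53.4² − 50.148²) = 18.350. Taking the right-of-JW solution: B = (31.905, -14.491).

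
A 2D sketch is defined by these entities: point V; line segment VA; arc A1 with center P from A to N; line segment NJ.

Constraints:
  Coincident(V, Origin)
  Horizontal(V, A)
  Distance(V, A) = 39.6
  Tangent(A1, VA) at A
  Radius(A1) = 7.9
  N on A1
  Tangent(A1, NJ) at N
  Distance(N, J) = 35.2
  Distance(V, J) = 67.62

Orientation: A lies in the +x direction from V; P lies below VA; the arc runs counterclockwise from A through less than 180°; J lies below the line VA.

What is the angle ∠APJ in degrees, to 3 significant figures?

157°

Checks: |PN| = 7.900 ✓; ∠(PN, NJ) = 90.00° ✓; |NJ| = 35.20 ✓; |VJ| = 67.62 ✓.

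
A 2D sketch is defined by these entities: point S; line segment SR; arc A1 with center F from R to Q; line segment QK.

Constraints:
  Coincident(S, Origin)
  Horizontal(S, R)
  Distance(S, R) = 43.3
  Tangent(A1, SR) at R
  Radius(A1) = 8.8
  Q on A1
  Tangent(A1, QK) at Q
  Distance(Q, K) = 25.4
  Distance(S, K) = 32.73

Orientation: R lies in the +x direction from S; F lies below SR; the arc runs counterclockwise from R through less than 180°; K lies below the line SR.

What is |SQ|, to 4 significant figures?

36.27

S is at the origin; S and R share the same y with |SR| = 43.3 and R on the +x side, so R = (43.30, 0.000). Since A1 is tangent to SR there, FR ⟂ SR, so F = R + (0, -8.8) = (43.30, -8.800). Since FQ ⟂ QK (tangency), |FK| = √(8.8² + 25.4²) = 26.88 regardless of where Q sits on A1. So K lies on both circle(S, 32.73) and circle(F, 26.88); the below-SR intersection is K = (21.57, -24.62). Q is the foot of the tangent from K: Q = (36.08, -3.773).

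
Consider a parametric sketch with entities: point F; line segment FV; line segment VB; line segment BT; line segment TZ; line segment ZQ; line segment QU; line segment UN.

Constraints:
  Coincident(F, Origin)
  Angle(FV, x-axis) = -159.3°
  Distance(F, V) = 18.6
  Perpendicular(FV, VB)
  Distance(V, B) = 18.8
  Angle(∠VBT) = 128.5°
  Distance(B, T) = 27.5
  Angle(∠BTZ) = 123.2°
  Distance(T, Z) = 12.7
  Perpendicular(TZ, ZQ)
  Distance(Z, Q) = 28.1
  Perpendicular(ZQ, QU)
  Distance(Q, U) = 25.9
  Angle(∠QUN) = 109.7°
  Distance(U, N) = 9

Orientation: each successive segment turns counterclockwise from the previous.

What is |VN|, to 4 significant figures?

22.38

F is at the origin; FV runs at -159.3° with length 18.6, so V = (-17.40, -6.575). FV is perpendicular to VB, so VB runs at -69.30°; with |VB| = 18.8, B = (-10.75, -24.16). ∠VBT = 128.5° gives BT at -17.80° from the x-axis; with |BT| = 27.5, T = (15.43, -32.57). ∠BTZ = 123.2° gives TZ at 39.00° from the x-axis; with |TZ| = 12.7, Z = (25.30, -24.58). The perpendicularity gives ZQ at right angles to TZ, so ZQ runs at 129.0°; with |ZQ| = 28.1, Q = (7.615, -2.737). The perpendicularity gives QU at right angles to ZQ, so QU runs at -141.0°; with |QU| = 25.9, U = (-12.51, -19.04). ∠QUN = 109.7° gives UN at -70.70° from the x-axis; with |UN| = 9.0, N = (-9.538, -27.53). Then |VN| = |N − V| = 22.38.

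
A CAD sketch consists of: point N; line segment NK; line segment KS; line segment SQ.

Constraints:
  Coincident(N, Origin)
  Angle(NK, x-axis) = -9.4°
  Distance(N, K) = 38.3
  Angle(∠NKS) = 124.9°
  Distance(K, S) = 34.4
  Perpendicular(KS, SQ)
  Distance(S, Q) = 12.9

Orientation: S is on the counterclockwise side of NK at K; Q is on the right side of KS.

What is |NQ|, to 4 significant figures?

71.66

∠NKS = 124.9°, so KS runs at -9.4° + (180° − 124.9°) = 45.70° from the x-axis; with |KS| = 34.4, S = K + 34.4·(cos 45.70°, sin 45.70°) = (61.81, 18.36). KS is perpendicular to SQ; with |SQ| = 12.9 on the right of KS, Q = S + 12.9·(0.7157, -0.6984) = (71.04, 9.355). Then |NQ| = |Q − N| = 71.66.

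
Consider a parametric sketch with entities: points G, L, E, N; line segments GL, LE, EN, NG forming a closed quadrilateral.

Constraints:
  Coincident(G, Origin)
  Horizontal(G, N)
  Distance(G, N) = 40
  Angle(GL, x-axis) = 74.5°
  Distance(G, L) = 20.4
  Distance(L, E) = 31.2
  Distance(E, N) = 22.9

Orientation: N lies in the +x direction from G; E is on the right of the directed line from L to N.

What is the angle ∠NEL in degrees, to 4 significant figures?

93.30°

Checks: |LE| = 31.20 ✓; |EN| = 22.90 ✓.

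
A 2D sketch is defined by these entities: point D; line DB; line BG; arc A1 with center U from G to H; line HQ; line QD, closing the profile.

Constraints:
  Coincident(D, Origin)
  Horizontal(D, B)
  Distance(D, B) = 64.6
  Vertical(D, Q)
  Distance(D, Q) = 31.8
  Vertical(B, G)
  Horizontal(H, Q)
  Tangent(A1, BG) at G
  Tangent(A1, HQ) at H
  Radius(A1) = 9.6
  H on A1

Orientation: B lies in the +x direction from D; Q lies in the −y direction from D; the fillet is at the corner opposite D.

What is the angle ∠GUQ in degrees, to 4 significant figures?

170.1°

D is at the origin; DB is horizontal with |DB| = 64.6 and B on the +x side, so B = (64.60, 0.000). DQ is vertical with |DQ| = 31.8 and Q on the −y side, so Q = (0.000, -31.80). The virtual corner opposite D is at (64.60, -31.80). The tangent condition forces UG to be normal to BG and the tangent condition forces UH to be normal to HQ, with radius 9.6, so the center U sits 9.6 in from both sides at U = (55.00, -22.20). That places the tangent points at G = (64.60, -22.20) on BG and H = (55.00, -31.80) on HQ. Then cos ∠GUQ = UG·UQ / (|UG||UQ|), giving 170.1°.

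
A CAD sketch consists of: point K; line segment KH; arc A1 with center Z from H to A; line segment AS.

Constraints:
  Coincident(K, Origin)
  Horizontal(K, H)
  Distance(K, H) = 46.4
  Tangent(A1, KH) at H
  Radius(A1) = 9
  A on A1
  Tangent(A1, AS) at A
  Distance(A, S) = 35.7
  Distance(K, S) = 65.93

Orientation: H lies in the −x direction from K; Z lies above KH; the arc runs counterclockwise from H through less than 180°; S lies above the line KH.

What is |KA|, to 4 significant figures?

39.43

Checks: ∠(ZH, HK) = 90.00° ✓; |ZH| = 9.000 ✓; |ZA| = 9.000 ✓; ∠(ZA, AS) = 90.00° ✓; |AS| = 35.70 ✓; |KS| = 65.93 ✓.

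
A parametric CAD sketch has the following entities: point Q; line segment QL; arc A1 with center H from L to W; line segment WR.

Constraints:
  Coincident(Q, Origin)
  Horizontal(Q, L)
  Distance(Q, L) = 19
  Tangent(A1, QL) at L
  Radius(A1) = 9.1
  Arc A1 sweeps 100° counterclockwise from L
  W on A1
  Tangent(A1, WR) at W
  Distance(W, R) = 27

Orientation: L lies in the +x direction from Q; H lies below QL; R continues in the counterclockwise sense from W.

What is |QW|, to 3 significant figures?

14.7

A1 meets QL tangentially, so HL is at right angles to QL, so H = L + (0, -9.1) = (19.0, -9.10). On A1, L sits at bearing 90° from H; a 100° counterclockwise sweep puts W at bearing 190°, so W = H + 9.1·(cos 190°, sin 190°) = (10.0, -10.7). Then |QW| = |W − Q| = 14.7.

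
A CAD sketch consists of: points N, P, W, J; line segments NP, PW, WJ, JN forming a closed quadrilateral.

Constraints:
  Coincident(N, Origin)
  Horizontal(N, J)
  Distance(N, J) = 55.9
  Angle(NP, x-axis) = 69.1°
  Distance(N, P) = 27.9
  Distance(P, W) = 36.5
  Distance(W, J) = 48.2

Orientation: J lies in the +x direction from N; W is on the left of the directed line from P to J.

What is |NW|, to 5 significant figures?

61.223

Checks: |PW| = 36.50 ✓; |WJ| = 48.20 ✓.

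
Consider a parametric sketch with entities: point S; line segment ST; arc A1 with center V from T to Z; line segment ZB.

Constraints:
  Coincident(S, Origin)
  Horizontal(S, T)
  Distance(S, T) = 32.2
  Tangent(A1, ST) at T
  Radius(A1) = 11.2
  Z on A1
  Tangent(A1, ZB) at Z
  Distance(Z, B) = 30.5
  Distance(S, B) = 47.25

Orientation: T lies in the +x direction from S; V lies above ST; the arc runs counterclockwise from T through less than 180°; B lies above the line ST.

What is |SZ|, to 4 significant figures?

44.79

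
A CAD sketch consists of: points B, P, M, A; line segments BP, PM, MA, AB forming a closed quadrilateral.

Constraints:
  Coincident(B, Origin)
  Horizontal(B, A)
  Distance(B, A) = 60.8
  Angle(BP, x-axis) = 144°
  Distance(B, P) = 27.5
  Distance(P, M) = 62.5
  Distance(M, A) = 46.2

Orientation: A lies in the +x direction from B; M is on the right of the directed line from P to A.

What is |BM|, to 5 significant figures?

35.408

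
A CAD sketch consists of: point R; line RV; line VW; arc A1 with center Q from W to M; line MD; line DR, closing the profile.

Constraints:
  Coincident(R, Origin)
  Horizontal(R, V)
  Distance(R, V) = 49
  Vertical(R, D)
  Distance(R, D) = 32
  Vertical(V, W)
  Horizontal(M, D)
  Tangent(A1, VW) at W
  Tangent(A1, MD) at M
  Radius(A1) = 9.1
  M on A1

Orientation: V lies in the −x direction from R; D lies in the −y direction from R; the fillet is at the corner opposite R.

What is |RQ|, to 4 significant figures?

46.00

R is at the origin; RV is horizontal with |RV| = 49.0 and V on the −x side, so V = (-49.00, 0.000). RD is vertical with |RD| = 32.0 and D on the −y side, so D = (0.000, -32.00). The virtual corner opposite R is at (-49.00, -32.00). A1 meets VW tangentially, so QW is at right angles to VW and the tangent condition forces QM to be normal to MD, with radius 9.1, so the center Q sits 9.1 in from both sides at Q = (-39.90, -22.90). Then |RQ| = |Q − R| = 46.00.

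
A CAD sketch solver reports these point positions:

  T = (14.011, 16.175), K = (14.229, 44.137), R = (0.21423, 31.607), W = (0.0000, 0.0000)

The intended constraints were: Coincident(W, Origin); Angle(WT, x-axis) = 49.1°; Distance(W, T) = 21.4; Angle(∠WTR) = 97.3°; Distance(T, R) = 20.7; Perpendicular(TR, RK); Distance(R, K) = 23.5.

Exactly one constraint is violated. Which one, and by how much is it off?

Distance(R, K) = 23.5 — off by 4.70.

W = (0.00, 0.00) ✓; WT at 49.10° ✓; |WT| = 21.40 ✓; ∠WTR = 97.30° ✓; |TR| = 20.70 ✓; ∠(TR, RK) = 90.00° ✓; |RK| = 18.80 ✗.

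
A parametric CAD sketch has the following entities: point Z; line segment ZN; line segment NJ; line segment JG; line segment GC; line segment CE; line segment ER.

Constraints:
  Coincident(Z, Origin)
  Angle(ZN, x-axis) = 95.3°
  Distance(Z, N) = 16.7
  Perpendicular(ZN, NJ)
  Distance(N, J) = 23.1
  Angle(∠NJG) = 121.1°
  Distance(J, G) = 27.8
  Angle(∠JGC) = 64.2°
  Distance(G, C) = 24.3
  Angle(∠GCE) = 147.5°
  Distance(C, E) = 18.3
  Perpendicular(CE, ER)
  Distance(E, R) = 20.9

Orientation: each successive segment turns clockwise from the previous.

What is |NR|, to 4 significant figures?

6.603

Z is at the origin; ZN runs at 95.3° with length 16.7, so N = (-1.543, 16.63). ZN ⟂ NJ, so NJ runs at 5.300°; with |NJ| = 23.1, J = (21.46, 18.76). ∠NJG = 121.1° gives JG at -53.60° from the x-axis; with |JG| = 27.8, G = (37.96, -3.614). ∠JGC = 64.2° gives GC at -169.4° from the x-axis; with |GC| = 24.3, C = (14.07, -8.084). ∠GCE = 147.5° gives CE at 158.1° from the x-axis; with |CE| = 18.3, E = (-2.909, -1.258). CE ⟂ ER, so ER runs at 68.10°; with |ER| = 20.9, R = (4.886, 18.13). Then |NR| = |R − N| = 6.603.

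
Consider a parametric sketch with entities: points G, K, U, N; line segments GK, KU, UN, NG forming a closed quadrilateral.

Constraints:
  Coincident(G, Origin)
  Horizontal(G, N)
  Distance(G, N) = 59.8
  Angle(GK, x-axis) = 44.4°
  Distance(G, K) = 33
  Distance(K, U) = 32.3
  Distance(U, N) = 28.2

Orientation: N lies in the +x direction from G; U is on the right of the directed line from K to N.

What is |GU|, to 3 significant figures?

33.7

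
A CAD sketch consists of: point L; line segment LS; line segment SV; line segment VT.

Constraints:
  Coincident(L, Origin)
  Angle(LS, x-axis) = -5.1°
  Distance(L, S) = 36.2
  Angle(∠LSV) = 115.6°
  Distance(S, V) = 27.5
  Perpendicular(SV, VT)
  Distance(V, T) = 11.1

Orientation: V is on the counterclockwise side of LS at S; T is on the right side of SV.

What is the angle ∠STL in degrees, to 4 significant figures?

23.42°

∠LSV = 115.6°, so SV runs at -5.1° + (180° − 115.6°) = 59.30° from the x-axis; with |SV| = 27.5, V = S + 27.5·(cos 59.30°, sin 59.30°) = (50.10, 20.43). The perpendicularity gives VT at right angles to SV; with |VT| = 11.1 on the right of SV, T = V + 11.1·(0.8599, -0.5105) = (59.64, 14.76). Then cos ∠STL = TS·TL / (|TS||TL|), giving 23.42°.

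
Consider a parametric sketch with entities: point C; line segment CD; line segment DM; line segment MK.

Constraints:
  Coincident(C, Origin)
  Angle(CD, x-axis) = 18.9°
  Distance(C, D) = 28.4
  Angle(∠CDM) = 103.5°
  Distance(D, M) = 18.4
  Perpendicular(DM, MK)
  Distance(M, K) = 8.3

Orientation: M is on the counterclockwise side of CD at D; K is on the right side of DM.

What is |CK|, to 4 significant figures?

43.78

∠CDM = 103.5°, so DM runs at 18.9° + (180° − 103.5°) = 95.40° from the x-axis; with |DM| = 18.4, M = D + 18.4·(cos 95.40°, sin 95.40°) = (25.14, 27.52). The perpendicularity gives MK at right angles to DM; with |MK| = 8.3 on the right of DM, K = M + 8.3·(0.9956, 0.09411) = (33.40, 28.30). Then |CK| = |K − C| = 43.78.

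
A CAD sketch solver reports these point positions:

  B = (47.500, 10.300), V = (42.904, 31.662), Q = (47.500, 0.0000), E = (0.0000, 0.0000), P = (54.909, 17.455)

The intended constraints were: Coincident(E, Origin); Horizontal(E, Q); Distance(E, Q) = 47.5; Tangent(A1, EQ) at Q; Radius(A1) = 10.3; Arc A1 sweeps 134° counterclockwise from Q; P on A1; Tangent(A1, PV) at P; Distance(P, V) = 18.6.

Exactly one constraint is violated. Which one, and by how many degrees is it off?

Tangent(A1, PV) at P — off by 3.80°.

E = (0.00, 0.00) ✓; E.y = 0.00, Q.y = 0.00 ✓; |EQ| = 47.50 ✓; ∠(BQ, QE) = 90.00° ✓; |BQ| = 10.30 ✓; bearing(B→P) − bearing(B→Q) = 134.0° ✓; |BP| = 10.30 ✓; ∠(BP, PV) = 93.80° ✗; |PV| = 18.60 ✓.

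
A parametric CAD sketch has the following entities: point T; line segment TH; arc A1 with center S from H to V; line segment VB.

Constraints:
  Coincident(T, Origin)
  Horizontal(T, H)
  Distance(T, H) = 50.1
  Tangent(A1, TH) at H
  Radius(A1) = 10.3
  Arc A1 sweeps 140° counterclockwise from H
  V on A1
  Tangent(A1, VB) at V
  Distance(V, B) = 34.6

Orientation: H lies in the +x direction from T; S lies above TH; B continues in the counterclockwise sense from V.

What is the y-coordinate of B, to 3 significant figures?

40.4

T is at the origin; T and H share the same y with |TH| = 50.1 and H on the +x side, so H = (50.1, 0.00). A1 meets TH tangentially, so SH is at right angles to TH, so S = H + (0, 10.3) = (50.1, 10.3). On A1, H sits at bearing -90° from S; a 140° counterclockwise sweep puts V at bearing 50°, so V = S + 10.3·(cos 50°, sin 50°) = (56.7, 18.2). A1 meets VB tangentially, so SV is at right angles to VB, so VB runs along (−sin 50°, cos 50°); with |VB| = 34.6, B = (30.2, 40.4). So B.y = 40.4.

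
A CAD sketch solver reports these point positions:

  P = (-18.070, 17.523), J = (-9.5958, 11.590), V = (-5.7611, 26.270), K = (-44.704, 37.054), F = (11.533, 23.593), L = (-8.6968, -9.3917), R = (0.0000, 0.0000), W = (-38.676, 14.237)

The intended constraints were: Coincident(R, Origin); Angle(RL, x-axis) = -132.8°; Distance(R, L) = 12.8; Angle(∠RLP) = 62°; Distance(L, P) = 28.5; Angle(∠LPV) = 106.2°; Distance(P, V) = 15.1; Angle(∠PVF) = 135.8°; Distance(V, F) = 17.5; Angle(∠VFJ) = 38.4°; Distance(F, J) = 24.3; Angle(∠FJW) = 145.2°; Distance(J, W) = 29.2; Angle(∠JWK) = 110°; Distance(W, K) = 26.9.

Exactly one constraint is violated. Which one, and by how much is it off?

Distance(W, K) = 26.9 — off by 3.30.

R = (0.00, 0.00) ✓; RL at -132.8° ✓; |RL| = 12.80 ✓; ∠RLP = 62.00° ✓; |LP| = 28.50 ✓; ∠LPV = 106.2° ✓; |PV| = 15.10 ✓; ∠PVF = 135.8° ✓; |VF| = 17.50 ✓; ∠VFJ = 38.40° ✓; |FJ| = 24.30 ✓; ∠FJW = 145.2° ✓; |JW| = 29.20 ✓; ∠JWK = 110.0° ✓; |WK| = 23.60 ✗.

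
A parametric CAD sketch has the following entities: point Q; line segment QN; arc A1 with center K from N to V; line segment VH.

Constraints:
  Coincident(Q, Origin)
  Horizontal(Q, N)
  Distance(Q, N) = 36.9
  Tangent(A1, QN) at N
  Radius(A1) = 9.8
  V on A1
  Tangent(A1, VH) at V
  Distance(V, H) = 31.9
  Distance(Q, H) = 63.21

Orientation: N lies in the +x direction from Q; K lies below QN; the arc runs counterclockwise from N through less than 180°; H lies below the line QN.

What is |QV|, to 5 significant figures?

32.914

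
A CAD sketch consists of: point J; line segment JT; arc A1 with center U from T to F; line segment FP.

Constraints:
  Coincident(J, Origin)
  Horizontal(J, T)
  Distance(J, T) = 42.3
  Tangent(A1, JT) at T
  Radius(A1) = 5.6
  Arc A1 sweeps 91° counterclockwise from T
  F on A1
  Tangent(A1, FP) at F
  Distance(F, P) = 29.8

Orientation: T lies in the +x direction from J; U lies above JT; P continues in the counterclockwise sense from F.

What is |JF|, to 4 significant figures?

48.24

J is at the origin; J and T share the same y with |JT| = 42.3 and T on the +x side, so T = (42.30, 0.000). Since A1 is tangent to JT there, UT ⟂ JT, so U = T + (0, 5.6) = (42.30, 5.600). On A1, T sits at bearing -90° from U; a 91° counterclockwise sweep puts F at bearing 1°, so F = U + 5.6·(cos 1°, sin 1°) = (47.90, 5.698). Then |JF| = |F − J| = 48.24.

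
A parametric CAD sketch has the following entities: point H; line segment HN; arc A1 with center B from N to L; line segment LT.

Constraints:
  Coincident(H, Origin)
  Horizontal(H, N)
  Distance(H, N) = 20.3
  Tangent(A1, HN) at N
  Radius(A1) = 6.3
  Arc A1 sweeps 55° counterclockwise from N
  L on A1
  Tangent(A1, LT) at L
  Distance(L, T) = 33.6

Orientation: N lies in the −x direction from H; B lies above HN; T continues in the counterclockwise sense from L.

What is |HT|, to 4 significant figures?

30.49

On A1, N sits at bearing -90° from B; a 55° counterclockwise sweep puts L at bearing -35°, so L = B + 6.3·(cos -35°, sin -35°) = (-15.14, 2.686). Since A1 is tangent to LT there, BL ⟂ LT, so LT runs along (−sin -35°, cos -35°); with |LT| = 33.6, T = (4.133, 30.21). Then |HT| = |T − H| = 30.49.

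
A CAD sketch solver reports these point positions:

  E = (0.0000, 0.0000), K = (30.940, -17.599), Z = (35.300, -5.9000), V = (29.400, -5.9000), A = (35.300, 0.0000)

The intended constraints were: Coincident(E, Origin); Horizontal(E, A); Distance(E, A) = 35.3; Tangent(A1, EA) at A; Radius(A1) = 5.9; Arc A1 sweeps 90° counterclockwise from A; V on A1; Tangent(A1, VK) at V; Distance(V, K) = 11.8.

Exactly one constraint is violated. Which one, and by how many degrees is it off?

Tangent(A1, VK) at V — off by 7.50°.

E = (0.00, 0.00) ✓; E.y = 0.00, A.y = 0.00 ✓; |EA| = 35.30 ✓; ∠(ZA, AE) = 90.00° ✓; |ZA| = 5.900 ✓; bearing(Z→V) − bearing(Z→A) = 90.00° ✓; |ZV| = 5.900 ✓; ∠(ZV, VK) = 82.50° ✗; |VK| = 11.80 ✓.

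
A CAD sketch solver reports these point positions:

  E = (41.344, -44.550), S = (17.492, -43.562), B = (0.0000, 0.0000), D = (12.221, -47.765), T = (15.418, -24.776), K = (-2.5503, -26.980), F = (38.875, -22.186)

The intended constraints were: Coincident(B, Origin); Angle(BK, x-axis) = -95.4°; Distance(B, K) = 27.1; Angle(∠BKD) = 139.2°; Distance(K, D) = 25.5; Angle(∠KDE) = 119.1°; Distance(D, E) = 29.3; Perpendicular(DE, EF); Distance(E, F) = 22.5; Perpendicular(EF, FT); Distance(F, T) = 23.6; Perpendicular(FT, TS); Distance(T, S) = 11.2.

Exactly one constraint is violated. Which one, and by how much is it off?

Distance(T, S) = 11.2 — off by 7.70.

B = (0.00, 0.00) ✓; BK at -95.40° ✓; |BK| = 27.10 ✓; ∠BKD = 139.2° ✓; |KD| = 25.50 ✓; ∠KDE = 119.1° ✓; |DE| = 29.30 ✓; ∠(DE, EF) = 90.00° ✓; |EF| = 22.50 ✓; ∠(EF, FT) = 90.00° ✓; |FT| = 23.60 ✓; ∠(FT, TS) = 90.00° ✓; |TS| = 18.90 ✗.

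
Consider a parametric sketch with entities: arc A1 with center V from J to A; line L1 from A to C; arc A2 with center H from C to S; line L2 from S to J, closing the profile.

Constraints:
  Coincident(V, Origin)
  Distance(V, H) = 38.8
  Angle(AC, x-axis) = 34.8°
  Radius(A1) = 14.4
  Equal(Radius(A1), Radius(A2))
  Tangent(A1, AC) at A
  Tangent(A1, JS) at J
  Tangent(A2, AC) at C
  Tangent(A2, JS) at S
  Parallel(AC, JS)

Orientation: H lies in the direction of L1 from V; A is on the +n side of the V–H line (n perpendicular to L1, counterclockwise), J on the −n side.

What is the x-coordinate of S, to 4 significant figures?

40.08

The slot axis is L1's direction at 34.8°, so u = (cos 34.8°, sin 34.8°) = (0.8211, 0.5707) and n = (−sin 34.8°, cos 34.8°) = (-0.5707, 0.8211). V is at the origin and H lies 38.8 along u from V, so H = 38.8·u = (31.86, 22.14). Tangency of A1 to both parallel lines with radius 14.4 puts A and J at V ± 14.4·n: A = (-8.218, 11.82), J = (8.218, -11.82). Equal radii place C and S the same way about H: C = H + 14.4·n = (23.64, 33.97), S = H − 14.4·n = (40.08, 10.32). So S.x = 40.08.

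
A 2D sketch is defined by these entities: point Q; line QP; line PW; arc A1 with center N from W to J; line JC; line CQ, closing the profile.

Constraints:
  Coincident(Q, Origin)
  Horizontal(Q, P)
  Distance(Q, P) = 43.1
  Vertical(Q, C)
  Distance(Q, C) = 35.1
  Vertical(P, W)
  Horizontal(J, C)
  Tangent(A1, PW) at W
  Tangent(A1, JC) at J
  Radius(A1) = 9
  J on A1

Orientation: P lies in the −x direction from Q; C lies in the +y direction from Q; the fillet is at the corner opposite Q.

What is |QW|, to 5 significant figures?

50.387

Q is at the origin; QP is horizontal with |QP| = 43.1 and P on the −x side, so P = (-43.100, 0.0000). Q and C share the same x with |QC| = 35.1 and C on the +y side, so C = (0.0000, 35.100). The virtual corner opposite Q is at (-43.100, 35.100). A1 meets PW tangentially, so NW is at right angles to PW and A1 meets JC tangentially, so NJ is at right angles to JC, with radius 9.0, so the center N sits 9.0 in from both sides at N = (-34.100, 26.100). That places the tangent points at W = (-43.100, 26.100) on PW and J = (-34.100, 35.100) on JC. Then |QW| = |W − Q| = 50.387.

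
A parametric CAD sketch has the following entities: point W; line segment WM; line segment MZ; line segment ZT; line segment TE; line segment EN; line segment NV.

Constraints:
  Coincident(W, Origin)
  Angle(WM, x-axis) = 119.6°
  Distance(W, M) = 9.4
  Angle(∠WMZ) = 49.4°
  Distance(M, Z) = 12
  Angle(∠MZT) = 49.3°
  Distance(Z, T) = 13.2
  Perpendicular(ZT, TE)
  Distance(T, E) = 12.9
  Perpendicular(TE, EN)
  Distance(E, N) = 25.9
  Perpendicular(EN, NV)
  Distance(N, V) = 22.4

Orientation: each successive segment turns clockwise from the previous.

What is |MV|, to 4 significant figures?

27.70

W is at the origin; WM runs at 119.6° with length 9.4, so M = (-4.643, 8.173). ∠WMZ = 49.4° gives MZ at -11.00° from the x-axis; with |MZ| = 12.0, Z = (7.136, 5.884). ∠MZT = 49.3° gives ZT at -141.7° from the x-axis; with |ZT| = 13.2, T = (-3.223, -2.298). ZT is perpendicular to TE, so TE runs at 128.3°; with |TE| = 12.9, E = (-11.22, 7.826). TE is perpendicular to EN, so EN runs at 38.30°; with |EN| = 25.9, N = (9.108, 23.88). The perpendicularity gives NV at right angles to EN, so NV runs at -51.70°; with |NV| = 22.4, V = (22.99, 6.299). Then |MV| = |V − M| = 27.70.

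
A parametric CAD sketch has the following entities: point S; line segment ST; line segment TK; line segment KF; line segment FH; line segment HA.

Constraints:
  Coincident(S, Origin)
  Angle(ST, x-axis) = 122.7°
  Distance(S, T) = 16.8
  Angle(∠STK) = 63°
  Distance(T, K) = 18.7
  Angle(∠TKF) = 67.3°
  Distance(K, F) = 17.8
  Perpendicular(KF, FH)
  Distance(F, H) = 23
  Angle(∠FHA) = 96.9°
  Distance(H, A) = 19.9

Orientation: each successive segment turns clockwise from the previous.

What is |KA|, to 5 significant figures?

25.466

KF ⟂ FH, so FH runs at 163.00°; with |FH| = 23.0, H = (-17.668, 5.6970). ∠FHA = 96.9° gives HA at 79.900° from the x-axis; with |HA| = 19.9, A = (-14.178, 25.289). Then |KA| = |A − K| = 25.466.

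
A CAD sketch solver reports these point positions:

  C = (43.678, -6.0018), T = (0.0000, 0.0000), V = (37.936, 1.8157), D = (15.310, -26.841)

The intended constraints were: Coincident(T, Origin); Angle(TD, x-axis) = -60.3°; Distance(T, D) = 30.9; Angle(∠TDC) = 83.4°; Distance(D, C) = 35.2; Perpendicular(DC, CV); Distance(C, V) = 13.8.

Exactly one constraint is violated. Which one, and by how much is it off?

Distance(C, V) = 13.8 — off by 4.10.

T = (0.00, 0.00) ✓; TD at -60.30° ✓; |TD| = 30.90 ✓; ∠TDC = 83.40° ✓; |DC| = 35.20 ✓; ∠(DC, CV) = 90.00° ✓; |CV| = 9.700 ✗.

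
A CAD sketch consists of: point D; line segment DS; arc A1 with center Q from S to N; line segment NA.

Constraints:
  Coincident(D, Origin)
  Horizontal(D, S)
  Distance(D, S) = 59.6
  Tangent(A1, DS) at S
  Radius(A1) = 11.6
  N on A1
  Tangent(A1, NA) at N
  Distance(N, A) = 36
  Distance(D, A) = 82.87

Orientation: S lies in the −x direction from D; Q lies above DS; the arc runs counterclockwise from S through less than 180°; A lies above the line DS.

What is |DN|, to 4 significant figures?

52.40

Checks: ∠(QS, SD) = 90.00° ✓; |QS| = 11.60 ✓; |QN| = 11.60 ✓; ∠(QN, NA) = 90.00° ✓; |NA| = 36.00 ✓; |DA| = 82.87 ✓.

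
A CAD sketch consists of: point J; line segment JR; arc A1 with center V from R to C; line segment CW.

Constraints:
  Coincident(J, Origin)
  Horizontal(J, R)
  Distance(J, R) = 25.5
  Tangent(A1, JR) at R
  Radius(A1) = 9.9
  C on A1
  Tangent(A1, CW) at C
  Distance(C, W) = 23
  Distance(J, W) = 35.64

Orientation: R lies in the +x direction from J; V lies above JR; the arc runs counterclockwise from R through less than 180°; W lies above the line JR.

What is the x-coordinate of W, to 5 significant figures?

14.674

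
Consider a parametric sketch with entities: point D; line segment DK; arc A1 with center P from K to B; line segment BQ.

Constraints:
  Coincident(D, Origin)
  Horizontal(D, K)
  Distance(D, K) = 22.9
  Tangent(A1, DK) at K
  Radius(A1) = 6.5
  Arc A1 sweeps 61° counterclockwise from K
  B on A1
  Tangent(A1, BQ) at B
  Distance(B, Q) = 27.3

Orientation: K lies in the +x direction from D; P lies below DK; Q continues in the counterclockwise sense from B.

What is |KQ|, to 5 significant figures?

33.155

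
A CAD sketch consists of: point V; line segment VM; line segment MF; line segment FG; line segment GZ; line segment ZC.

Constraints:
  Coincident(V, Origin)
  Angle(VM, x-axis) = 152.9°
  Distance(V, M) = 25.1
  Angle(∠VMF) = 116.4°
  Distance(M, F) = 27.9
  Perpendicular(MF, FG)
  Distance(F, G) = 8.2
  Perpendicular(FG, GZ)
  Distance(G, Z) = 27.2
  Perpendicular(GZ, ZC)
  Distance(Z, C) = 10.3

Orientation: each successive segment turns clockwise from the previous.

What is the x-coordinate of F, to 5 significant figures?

-22.003

V is at the origin; VM runs at 152.9° with length 25.1, so M = (-22.344, 11.434). ∠VMF = 116.4° gives MF at 89.300° from the x-axis; with |MF| = 27.9, F = (-22.003, 39.332). So F.x = -22.003.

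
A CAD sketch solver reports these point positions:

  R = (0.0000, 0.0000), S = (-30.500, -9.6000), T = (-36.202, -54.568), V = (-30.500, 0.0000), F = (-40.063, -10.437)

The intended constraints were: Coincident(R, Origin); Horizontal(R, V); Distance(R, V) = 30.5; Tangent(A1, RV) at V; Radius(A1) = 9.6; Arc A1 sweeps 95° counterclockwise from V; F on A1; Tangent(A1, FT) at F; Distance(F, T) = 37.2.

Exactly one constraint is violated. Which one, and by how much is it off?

Distance(F, T) = 37.2 — off by 7.10.

R = (0.00, 0.00) ✓; R.y = 0.00, V.y = 0.00 ✓; |RV| = 30.50 ✓; ∠(SV, VR) = 90.00° ✓; |SV| = 9.600 ✓; bearing(S→F) − bearing(S→V) = 95.00° ✓; |SF| = 9.600 ✓; ∠(SF, FT) = 90.00° ✓; |FT| = 44.30 ✗.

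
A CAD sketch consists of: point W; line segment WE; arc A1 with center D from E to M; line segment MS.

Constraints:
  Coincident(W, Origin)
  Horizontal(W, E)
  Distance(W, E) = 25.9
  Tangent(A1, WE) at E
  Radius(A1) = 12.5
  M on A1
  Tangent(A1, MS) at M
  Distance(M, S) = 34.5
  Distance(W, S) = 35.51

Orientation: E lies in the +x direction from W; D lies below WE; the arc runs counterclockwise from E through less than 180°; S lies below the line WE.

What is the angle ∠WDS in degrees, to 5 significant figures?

64.380°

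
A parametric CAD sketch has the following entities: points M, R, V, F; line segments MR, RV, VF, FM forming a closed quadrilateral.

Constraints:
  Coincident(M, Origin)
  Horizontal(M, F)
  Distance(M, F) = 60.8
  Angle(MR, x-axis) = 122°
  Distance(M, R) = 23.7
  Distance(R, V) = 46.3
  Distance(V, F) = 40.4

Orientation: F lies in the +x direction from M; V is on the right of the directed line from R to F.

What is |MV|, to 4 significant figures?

24.42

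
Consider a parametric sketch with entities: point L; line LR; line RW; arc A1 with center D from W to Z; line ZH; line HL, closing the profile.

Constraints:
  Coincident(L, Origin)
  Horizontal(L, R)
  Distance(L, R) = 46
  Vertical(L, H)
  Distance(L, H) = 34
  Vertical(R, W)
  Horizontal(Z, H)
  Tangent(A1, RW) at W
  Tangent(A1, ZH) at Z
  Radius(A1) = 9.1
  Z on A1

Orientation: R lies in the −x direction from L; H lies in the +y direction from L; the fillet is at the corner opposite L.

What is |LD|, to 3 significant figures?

44.5

L is at the origin; LR is horizontal with |LR| = 46.0 and R on the −x side, so R = (-46.0, 0.00). L and H share the same x with |LH| = 34.0 and H on the +y side, so H = (0.00, 34.0). The virtual corner opposite L is at (-46.0, 34.0). The tangent condition forces DW to be normal to RW and since A1 is tangent to ZH there, DZ ⟂ ZH, with radius 9.1, so the center D sits 9.1 in from both sides at D = (-36.9, 24.9). Then |LD| = |D − L| = 44.5.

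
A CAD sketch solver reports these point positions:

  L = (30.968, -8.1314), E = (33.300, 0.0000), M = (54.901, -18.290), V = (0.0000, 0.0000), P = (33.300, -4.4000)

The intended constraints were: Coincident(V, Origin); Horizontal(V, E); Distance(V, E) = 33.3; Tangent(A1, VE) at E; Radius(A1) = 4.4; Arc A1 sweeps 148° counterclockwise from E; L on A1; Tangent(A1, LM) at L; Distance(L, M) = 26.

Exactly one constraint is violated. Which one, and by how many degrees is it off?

Tangent(A1, LM) at L — off by 9.00°.

V = (0.00, 0.00) ✓; V.y = 0.00, E.y = 0.00 ✓; |VE| = 33.30 ✓; ∠(PE, EV) = 90.00° ✓; |PE| = 4.400 ✓; bearing(P→L) − bearing(P→E) = 148.0° ✓; |PL| = 4.400 ✓; ∠(PL, LM) = 81.00° ✗; |LM| = 26.00 ✓.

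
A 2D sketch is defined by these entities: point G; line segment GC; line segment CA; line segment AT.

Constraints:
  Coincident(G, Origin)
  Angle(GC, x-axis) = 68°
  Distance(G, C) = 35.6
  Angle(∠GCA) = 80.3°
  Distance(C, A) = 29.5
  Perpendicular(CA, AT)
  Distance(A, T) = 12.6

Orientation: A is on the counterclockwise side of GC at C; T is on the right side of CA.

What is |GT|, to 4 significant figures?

53.17

∠GCA = 80.3°, so CA runs at 68.0° + (180° − 80.3°) = 167.7° from the x-axis; with |CA| = 29.5, A = C + 29.5·(cos 167.7°, sin 167.7°) = (-15.49, 39.29). The perpendicularity gives AT at right angles to CA; with |AT| = 12.6 on the right of CA, T = A + 12.6·(0.2130, 0.9770) = (-12.80, 51.60). Then |GT| = |T − G| = 53.17.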